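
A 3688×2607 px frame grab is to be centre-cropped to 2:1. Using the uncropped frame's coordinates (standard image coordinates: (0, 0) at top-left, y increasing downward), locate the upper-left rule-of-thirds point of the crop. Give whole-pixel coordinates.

x = 1229 px, y = 996 px

3688/2607 < 2/1, so the 2:1 crop keeps the full width 3688 and trims height to 3688 × 1/2 = 1844.00 px.
Top offset = (2607 − 1844.00)/2 = 381.50 px; left offset = 0.
Upper-left is one-third across and one-third down within the crop:
x = 0.00 + 1 × 3688.00/3 ≈ 1229; y = 381.50 + 1 × 1844.00/3 ≈ 996.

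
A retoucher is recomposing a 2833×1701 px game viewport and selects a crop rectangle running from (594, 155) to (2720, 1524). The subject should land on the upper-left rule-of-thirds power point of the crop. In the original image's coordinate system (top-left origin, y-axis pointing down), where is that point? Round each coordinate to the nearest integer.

Crop width = 2720 − 594 = 2126 px; one third is 708.67 px.
Crop height = 1524 − 155 = 1369 px; one third is 456.33 px.
The upper-left point is one-third across and one-third down within the crop:
x = 594 + 1 × 708.67 ≈ 1303; y = 155 + 1 × 456.33 ≈ 611.

x = 1303 px, y = 611 px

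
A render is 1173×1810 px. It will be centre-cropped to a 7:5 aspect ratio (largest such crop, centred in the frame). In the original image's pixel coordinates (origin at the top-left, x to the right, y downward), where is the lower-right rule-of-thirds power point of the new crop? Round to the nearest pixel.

(782, 1045)

1173/1810 < 7/5, so the 7:5 crop keeps the full width 1173 and trims height to 1173 × 5/7 = 837.86 px.
Top offset = (1810 − 837.86)/2 = 486.07 px; left offset = 0.
Lower-right is two-thirds across and two-thirds down within the crop:
x = 0.00 + 2 × 1173.00/3 ≈ 782; y = 486.07 + 2 × 837.86/3 ≈ 1045.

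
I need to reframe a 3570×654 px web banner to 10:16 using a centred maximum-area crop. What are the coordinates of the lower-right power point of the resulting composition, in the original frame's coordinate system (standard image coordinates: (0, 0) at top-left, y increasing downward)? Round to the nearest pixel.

3570/654 > 10/16, so the 10:16 crop keeps the full height 654 and trims width to 654 × 10/16 = 408.75 px.
Left offset = (3570 − 408.75)/2 = 1580.62 px; top offset = 0.
Lower-right is two-thirds across and two-thirds down within the crop:
x = 1580.62 + 2 × 408.75/3 ≈ 1853; y = 0.00 + 2 × 654.00/3 ≈ 436.

x = 1853 px, y = 436 px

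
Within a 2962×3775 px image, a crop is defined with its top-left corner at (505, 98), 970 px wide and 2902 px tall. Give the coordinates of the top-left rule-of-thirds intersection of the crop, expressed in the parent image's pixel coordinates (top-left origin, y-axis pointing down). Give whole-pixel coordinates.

One third of the crop width 970 is 323.33 px.
One third of the crop height 2902 is 967.33 px.
The top-left point is one-third across and one-third down within the crop:
x = 505 + 1 × 323.33 ≈ 828; y = 98 + 1 × 967.33 ≈ 1065.

(828, 1065)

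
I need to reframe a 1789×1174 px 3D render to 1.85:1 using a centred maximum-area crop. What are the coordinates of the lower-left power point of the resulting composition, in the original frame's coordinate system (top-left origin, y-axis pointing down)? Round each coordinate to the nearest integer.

1789/1174 < 1.85/1, so the 1.85:1 crop keeps the full width 1789 and trims height to 1789 × 1/1.85 = 967.03 px.
Top offset = (1174 − 967.03)/2 = 103.49 px; left offset = 0.
Lower-left is one-third across and two-thirds down within the crop:
x = 0.00 + 1 × 1789.00/3 ≈ 596; y = 103.49 + 2 × 967.03/3 ≈ 748.

(596, 748)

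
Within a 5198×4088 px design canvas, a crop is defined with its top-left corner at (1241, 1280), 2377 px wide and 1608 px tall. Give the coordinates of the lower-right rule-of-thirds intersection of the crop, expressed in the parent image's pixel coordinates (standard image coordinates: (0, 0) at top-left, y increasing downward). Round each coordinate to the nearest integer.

One third of the crop width 2377 is 792.33 px.
One third of the crop height 1608 is 536.00 px.
The lower-right point is two-thirds across and two-thirds down within the crop:
x = 1241 + 2 × 792.33 ≈ 2826; y = 1280 + 2 × 536.00 ≈ 2352.

(2826, 2352)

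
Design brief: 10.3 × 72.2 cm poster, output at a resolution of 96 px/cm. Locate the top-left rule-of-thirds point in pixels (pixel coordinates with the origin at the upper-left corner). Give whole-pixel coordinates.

x = 330 px, y = 2310 px

In pixels the canvas is 10.3 × 96 = 988.8 wide and 72.2 × 96 = 6931.2 tall.
The top-left point is one-third across and one-third down:
x = 1 × 988.8/3 ≈ 330; y = 1 × 6931.2/3 ≈ 2310.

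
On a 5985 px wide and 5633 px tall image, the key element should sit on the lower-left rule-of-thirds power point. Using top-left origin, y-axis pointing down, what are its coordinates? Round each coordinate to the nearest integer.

x = 1995 px, y = 3755 px

The lower-left point sits one-third of the way across and two-thirds of the way down.
x = 1 × 5985/3 ≈ 1995; y = 2 × 5633/3 ≈ 3755.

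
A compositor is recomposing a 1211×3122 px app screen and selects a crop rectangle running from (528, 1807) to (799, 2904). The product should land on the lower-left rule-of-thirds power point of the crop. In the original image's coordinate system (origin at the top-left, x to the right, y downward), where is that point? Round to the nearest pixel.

x = 618 px, y = 2538 px

Crop width = 799 − 528 = 271 px; one third is 90.33 px.
Crop height = 2904 − 1807 = 1097 px; one third is 365.67 px.
The lower-left point is one-third across and two-thirds down within the crop:
x = 528 + 1 × 90.33 ≈ 618; y = 1807 + 2 × 365.67 ≈ 2538.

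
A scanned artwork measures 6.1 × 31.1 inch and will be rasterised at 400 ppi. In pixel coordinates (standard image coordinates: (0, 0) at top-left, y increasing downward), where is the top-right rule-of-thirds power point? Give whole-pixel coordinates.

x = 1627 px, y = 4147 px

In pixels the canvas is 6.1 × 400 = 2440 wide and 31.1 × 400 = 12440 tall.
The top-right point is two-thirds across and one-third down:
x = 2 × 2440/3 ≈ 1627; y = 1 × 12440/3 ≈ 4147.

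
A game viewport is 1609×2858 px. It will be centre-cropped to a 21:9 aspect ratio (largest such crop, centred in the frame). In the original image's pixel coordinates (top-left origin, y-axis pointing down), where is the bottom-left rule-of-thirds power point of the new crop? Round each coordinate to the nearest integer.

x = 536 px, y = 1544 px

1609/2858 < 21/9, so the 21:9 crop keeps the full width 1609 and trims height to 1609 × 9/21 = 689.57 px.
Top offset = (2858 − 689.57)/2 = 1084.21 px; left offset = 0.
Bottom-left is one-third across and two-thirds down within the crop:
x = 0.00 + 1 × 1609.00/3 ≈ 536; y = 1084.21 + 2 × 689.57/3 ≈ 1544.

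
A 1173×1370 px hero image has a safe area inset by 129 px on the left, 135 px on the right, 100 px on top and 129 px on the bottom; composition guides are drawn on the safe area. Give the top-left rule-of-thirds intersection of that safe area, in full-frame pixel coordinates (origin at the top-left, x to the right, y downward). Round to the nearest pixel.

(432, 480)

Content width = 1173 − 129 − 135 = 909 px; content height = 1370 − 100 − 129 = 1141 px.
Top-left is one-third across and one-third down within the safe area.
x = 129 + 1 × 909/3 = 129 + 303.00 ≈ 432
y = 100 + 1 × 1141/3 = 100 + 380.33 ≈ 480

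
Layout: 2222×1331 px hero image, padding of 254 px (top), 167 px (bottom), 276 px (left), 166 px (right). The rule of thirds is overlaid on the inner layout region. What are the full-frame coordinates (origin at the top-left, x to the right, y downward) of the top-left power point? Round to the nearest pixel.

x = 869 px, y = 557 px

Content width = 2222 − 276 − 166 = 1780 px; content height = 1331 − 254 − 167 = 910 px.
Top-left is one-third across and one-third down within the inner layout region.
x = 276 + 1 × 1780/3 = 276 + 593.33 ≈ 869
y = 254 + 1 × 910/3 = 254 + 303.33 ≈ 557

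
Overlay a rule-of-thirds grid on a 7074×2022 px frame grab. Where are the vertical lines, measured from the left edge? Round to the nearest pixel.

2358 px and 4716 px

7074 / 3 = 2358, so the vertical lines sit at one and two thirds of 7074.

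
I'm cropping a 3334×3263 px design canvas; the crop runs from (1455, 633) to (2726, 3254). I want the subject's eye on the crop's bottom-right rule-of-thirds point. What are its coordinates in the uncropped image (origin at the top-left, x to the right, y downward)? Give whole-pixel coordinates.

x = 2302 px, y = 2380 px

Crop width = 2726 − 1455 = 1271 px; one third is 423.67 px.
Crop height = 3254 − 633 = 2621 px; one third is 873.67 px.
The bottom-right point is two-thirds across and two-thirds down within the crop:
x = 1455 + 2 × 423.67 ≈ 2302; y = 633 + 2 × 873.67 ≈ 2380.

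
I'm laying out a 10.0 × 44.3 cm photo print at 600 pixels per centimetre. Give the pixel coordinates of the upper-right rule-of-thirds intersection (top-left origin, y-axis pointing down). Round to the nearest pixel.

In pixels the canvas is 10.0 × 600 = 6000 wide and 44.3 × 600 = 26580 tall.
The upper-right point is two-thirds across and one-third down:
x = 2 × 6000/3 ≈ 4000; y = 1 × 26580/3 ≈ 8860.

(4000, 8860)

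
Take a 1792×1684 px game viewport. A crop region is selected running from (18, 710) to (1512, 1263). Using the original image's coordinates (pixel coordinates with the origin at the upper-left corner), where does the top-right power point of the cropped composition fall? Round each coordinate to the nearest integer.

Crop width = 1512 − 18 = 1494 px; one third is 498.00 px.
Crop height = 1263 − 710 = 553 px; one third is 184.33 px.
The top-right point is two-thirds across and one-third down within the crop:
x = 18 + 2 × 498.00 ≈ 1014; y = 710 + 1 × 184.33 ≈ 894.

x = 1014 px, y = 894 px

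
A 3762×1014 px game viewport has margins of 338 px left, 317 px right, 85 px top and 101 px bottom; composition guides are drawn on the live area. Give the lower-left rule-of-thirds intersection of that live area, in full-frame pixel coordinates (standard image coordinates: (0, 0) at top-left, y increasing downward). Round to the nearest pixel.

Content width = 3762 − 338 − 317 = 3107 px; content height = 1014 − 85 − 101 = 828 px.
Lower-left is one-third across and two-thirds down within the live area.
x = 338 + 1 × 3107/3 = 338 + 1035.67 ≈ 1374
y = 85 + 2 × 828/3 = 85 + 552.00 ≈ 637

x = 1374 px, y = 637 px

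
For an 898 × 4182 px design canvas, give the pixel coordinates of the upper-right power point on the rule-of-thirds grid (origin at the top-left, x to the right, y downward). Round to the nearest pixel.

The upper-right point sits two-thirds of the way across and one-third of the way down.
x = 2 × 898/3 ≈ 599; y = 1 × 4182/3 ≈ 1394.

(599, 1394)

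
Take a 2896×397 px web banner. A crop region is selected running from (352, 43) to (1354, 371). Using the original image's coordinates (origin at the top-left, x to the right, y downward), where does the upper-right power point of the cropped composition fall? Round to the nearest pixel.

x = 1020 px, y = 152 px

Crop width = 1354 − 352 = 1002 px; one third is 334.00 px.
Crop height = 371 − 43 = 328 px; one third is 109.33 px.
The upper-right point is two-thirds across and one-third down within the crop:
x = 352 + 2 × 334.00 ≈ 1020; y = 43 + 1 × 109.33 ≈ 152.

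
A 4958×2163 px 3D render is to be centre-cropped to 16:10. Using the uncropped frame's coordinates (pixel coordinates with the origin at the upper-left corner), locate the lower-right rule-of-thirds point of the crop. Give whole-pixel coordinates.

x = 3056 px, y = 1442 px

4958/2163 > 16/10, so the 16:10 crop keeps the full height 2163 and trims width to 2163 × 16/10 = 3460.80 px.
Left offset = (4958 − 3460.80)/2 = 748.60 px; top offset = 0.
Lower-right is two-thirds across and two-thirds down within the crop:
x = 748.60 + 2 × 3460.80/3 ≈ 3056; y = 0.00 + 2 × 2163.00/3 ≈ 1442.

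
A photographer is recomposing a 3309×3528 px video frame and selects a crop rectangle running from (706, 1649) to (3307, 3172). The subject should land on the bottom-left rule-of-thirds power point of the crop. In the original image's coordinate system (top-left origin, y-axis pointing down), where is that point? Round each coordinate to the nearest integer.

x = 1573 px, y = 2664 px

Crop width = 3307 − 706 = 2601 px; one third is 867.00 px.
Crop height = 3172 − 1649 = 1523 px; one third is 507.67 px.
The bottom-left point is one-third across and two-thirds down within the crop:
x = 706 + 1 × 867.00 ≈ 1573; y = 1649 + 2 × 507.67 ≈ 2664.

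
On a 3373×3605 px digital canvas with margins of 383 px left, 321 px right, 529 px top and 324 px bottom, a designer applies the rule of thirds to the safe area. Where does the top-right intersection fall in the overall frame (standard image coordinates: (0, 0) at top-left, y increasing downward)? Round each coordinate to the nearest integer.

(2162, 1446)

Content width = 3373 − 383 − 321 = 2669 px; content height = 3605 − 529 − 324 = 2752 px.
Top-right is two-thirds across and one-third down within the safe area.
x = 383 + 2 × 2669/3 = 383 + 1779.33 ≈ 2162
y = 529 + 1 × 2752/3 = 529 + 917.33 ≈ 1446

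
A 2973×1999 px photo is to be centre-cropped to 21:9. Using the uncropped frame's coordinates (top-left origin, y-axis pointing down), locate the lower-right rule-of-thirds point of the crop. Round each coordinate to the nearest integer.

x = 1982 px, y = 1212 px

2973/1999 < 21/9, so the 21:9 crop keeps the full width 2973 and trims height to 2973 × 9/21 = 1274.14 px.
Top offset = (1999 − 1274.14)/2 = 362.43 px; left offset = 0.
Lower-right is two-thirds across and two-thirds down within the crop:
x = 0.00 + 2 × 2973.00/3 ≈ 1982; y = 362.43 + 2 × 1274.14/3 ≈ 1212.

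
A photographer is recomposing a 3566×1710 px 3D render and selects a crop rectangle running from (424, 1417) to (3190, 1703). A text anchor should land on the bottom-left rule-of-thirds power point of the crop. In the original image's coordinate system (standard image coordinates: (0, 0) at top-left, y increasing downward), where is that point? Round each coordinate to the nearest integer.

Crop width = 3190 − 424 = 2766 px; one third is 922.00 px.
Crop height = 1703 − 1417 = 286 px; one third is 95.33 px.
The bottom-left point is one-third across and two-thirds down within the crop:
x = 424 + 1 × 922.00 ≈ 1346; y = 1417 + 2 × 95.33 ≈ 1608.

x = 1346 px, y = 1608 px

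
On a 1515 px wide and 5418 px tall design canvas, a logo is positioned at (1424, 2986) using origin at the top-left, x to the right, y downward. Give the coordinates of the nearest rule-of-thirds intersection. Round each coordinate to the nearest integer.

Third lines: x ∈ {505, 1010}, y ∈ {1806, 3612}.
1424 is closer to x = 1010; 2986 is closer to y = 3612.
So the nearest intersection is the lower-right power point.

x = 1010 px, y = 3612 px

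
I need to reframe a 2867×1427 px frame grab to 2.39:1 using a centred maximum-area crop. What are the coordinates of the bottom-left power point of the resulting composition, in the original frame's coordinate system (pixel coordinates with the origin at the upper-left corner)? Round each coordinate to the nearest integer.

2867/1427 < 2.39/1, so the 2.39:1 crop keeps the full width 2867 and trims height to 2867 × 1/2.39 = 1199.58 px.
Top offset = (1427 − 1199.58)/2 = 113.71 px; left offset = 0.
Bottom-left is one-third across and two-thirds down within the crop:
x = 0.00 + 1 × 2867.00/3 ≈ 956; y = 113.71 + 2 × 1199.58/3 ≈ 913.

x = 956 px, y = 913 px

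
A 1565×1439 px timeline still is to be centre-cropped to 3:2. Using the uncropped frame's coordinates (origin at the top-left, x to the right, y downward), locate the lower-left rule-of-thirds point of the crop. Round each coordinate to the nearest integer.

(522, 893)

1565/1439 < 3/2, so the 3:2 crop keeps the full width 1565 and trims height to 1565 × 2/3 = 1043.33 px.
Top offset = (1439 − 1043.33)/2 = 197.83 px; left offset = 0.
Lower-left is one-third across and two-thirds down within the crop:
x = 0.00 + 1 × 1565.00/3 ≈ 522; y = 197.83 + 2 × 1043.33/3 ≈ 893.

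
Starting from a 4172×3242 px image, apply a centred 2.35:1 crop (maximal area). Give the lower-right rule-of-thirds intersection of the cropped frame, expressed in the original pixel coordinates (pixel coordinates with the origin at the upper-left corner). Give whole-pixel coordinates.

4172/3242 < 2.35/1, so the 2.35:1 crop keeps the full width 4172 and trims height to 4172 × 1/2.35 = 1775.32 px.
Top offset = (3242 − 1775.32)/2 = 733.34 px; left offset = 0.
Lower-right is two-thirds across and two-thirds down within the crop:
x = 0.00 + 2 × 4172.00/3 ≈ 2781; y = 733.34 + 2 × 1775.32/3 ≈ 1917.

(2781, 1917)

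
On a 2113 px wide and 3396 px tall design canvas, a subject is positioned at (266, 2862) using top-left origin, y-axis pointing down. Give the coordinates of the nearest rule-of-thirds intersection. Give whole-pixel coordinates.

Third lines: x ∈ {704, 1409}, y ∈ {1132, 2264}.
266 is closer to x = 704; 2862 is closer to y = 2264.
So the nearest intersection is the lower-left power point.

x = 704 px, y = 2264 px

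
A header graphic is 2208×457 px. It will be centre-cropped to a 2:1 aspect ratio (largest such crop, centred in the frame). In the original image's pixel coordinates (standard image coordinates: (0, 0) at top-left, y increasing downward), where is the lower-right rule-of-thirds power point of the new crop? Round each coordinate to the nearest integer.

(1256, 305)

2208/457 > 2/1, so the 2:1 crop keeps the full height 457 and trims width to 457 × 2/1 = 914.00 px.
Left offset = (2208 − 914.00)/2 = 647.00 px; top offset = 0.
Lower-right is two-thirds across and two-thirds down within the crop:
x = 647.00 + 2 × 914.00/3 ≈ 1256; y = 0.00 + 2 × 457.00/3 ≈ 305.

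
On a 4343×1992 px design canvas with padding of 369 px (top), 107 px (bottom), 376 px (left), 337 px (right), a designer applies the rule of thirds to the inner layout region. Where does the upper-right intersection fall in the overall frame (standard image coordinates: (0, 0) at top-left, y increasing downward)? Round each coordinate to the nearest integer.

(2796, 874)

Content width = 4343 − 376 − 337 = 3630 px; content height = 1992 − 369 − 107 = 1516 px.
Upper-right is two-thirds across and one-third down within the inner layout region.
x = 376 + 2 × 3630/3 = 376 + 2420.00 ≈ 2796
y = 369 + 1 × 1516/3 = 369 + 505.33 ≈ 874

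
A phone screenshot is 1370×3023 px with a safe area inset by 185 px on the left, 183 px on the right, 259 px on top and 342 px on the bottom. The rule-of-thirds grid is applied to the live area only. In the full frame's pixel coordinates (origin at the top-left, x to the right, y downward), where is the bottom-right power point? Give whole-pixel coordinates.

x = 853 px, y = 1874 px

Content width = 1370 − 185 − 183 = 1002 px; content height = 3023 − 259 − 342 = 2422 px.
Bottom-right is two-thirds across and two-thirds down within the live area.
x = 185 + 2 × 1002/3 = 185 + 668.00 ≈ 853
y = 259 + 2 × 2422/3 = 259 + 1614.67 ≈ 1874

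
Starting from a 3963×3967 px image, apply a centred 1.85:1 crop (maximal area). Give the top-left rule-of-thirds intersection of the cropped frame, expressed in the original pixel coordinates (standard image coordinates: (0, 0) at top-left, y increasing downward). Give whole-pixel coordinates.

(1321, 1626)

3963/3967 < 1.85/1, so the 1.85:1 crop keeps the full width 3963 and trims height to 3963 × 1/1.85 = 2142.16 px.
Top offset = (3967 − 2142.16)/2 = 912.42 px; left offset = 0.
Top-left is one-third across and one-third down within the crop:
x = 0.00 + 1 × 3963.00/3 ≈ 1321; y = 912.42 + 1 × 2142.16/3 ≈ 1626.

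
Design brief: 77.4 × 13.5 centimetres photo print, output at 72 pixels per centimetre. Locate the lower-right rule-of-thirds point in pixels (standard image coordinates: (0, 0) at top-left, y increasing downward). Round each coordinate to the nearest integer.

In pixels the canvas is 77.4 × 72 = 5572.8 wide and 13.5 × 72 = 972 tall.
The lower-right point is two-thirds across and two-thirds down:
x = 2 × 5572.8/3 ≈ 3715; y = 2 × 972/3 ≈ 648.

x = 3715 px, y = 648 px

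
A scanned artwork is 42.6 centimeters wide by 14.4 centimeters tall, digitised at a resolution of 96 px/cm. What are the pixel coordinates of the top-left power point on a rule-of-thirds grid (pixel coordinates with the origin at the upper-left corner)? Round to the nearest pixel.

In pixels the canvas is 42.6 × 96 = 4089.6 wide and 14.4 × 96 = 1382.4 tall.
The top-left point is one-third across and one-third down:
x = 1 × 4089.6/3 ≈ 1363; y = 1 × 1382.4/3 ≈ 461.

x = 1363 px, y = 461 px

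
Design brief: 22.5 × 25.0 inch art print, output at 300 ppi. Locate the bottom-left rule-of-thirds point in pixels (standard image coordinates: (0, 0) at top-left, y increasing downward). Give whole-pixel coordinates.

(2250, 5000)

In pixels the canvas is 22.5 × 300 = 6750 wide and 25.0 × 300 = 7500 tall.
The bottom-left point is one-third across and two-thirds down:
x = 1 × 6750/3 ≈ 2250; y = 2 × 7500/3 ≈ 5000.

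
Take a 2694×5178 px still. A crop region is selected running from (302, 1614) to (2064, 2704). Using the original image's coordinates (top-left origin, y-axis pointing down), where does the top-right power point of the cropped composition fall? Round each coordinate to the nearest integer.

x = 1477 px, y = 1977 px

Crop width = 2064 − 302 = 1762 px; one third is 587.33 px.
Crop height = 2704 − 1614 = 1090 px; one third is 363.33 px.
The top-right point is two-thirds across and one-third down within the crop:
x = 302 + 2 × 587.33 ≈ 1477; y = 1614 + 1 × 363.33 ≈ 1977.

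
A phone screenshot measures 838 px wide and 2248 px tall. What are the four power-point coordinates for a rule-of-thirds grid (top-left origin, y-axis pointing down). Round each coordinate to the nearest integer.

One third of 838 is 279.33; one third of 2248 is 749.33.
Vertical third lines at x = 279 and x = 559; horizontal third lines at y = 749 and y = 1499.

(279, 749), (559, 749), (279, 1499), (559, 1499)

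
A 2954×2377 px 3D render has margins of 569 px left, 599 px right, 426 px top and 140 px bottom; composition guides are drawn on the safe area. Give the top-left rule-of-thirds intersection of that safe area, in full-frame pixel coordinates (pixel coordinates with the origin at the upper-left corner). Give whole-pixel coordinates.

Content width = 2954 − 569 − 599 = 1786 px; content height = 2377 − 426 − 140 = 1811 px.
Top-left is one-third across and one-third down within the safe area.
x = 569 + 1 × 1786/3 = 569 + 595.33 ≈ 1164
y = 426 + 1 × 1811/3 = 426 + 603.67 ≈ 1030

(1164, 1030)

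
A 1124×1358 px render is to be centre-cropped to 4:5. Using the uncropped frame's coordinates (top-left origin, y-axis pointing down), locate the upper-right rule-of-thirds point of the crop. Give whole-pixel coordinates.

(743, 453)

1124/1358 > 4/5, so the 4:5 crop keeps the full height 1358 and trims width to 1358 × 4/5 = 1086.40 px.
Left offset = (1124 − 1086.40)/2 = 18.80 px; top offset = 0.
Upper-right is two-thirds across and one-third down within the crop:
x = 18.80 + 2 × 1086.40/3 ≈ 743; y = 0.00 + 1 × 1358.00/3 ≈ 453.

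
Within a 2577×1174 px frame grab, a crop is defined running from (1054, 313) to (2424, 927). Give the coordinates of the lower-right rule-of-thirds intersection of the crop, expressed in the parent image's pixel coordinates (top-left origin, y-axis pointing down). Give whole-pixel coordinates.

Crop width = 2424 − 1054 = 1370 px; one third is 456.67 px.
Crop height = 927 − 313 = 614 px; one third is 204.67 px.
The lower-right point is two-thirds across and two-thirds down within the crop:
x = 1054 + 2 × 456.67 ≈ 1967; y = 313 + 2 × 204.67 ≈ 722.

(1967, 722)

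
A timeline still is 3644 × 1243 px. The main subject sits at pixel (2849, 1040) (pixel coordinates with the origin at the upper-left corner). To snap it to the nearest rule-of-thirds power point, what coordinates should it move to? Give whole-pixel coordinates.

Third lines: x ∈ {1215, 2429}, y ∈ {414, 829}.
2849 is closer to x = 2429; 1040 is closer to y = 829.
So the nearest intersection is the lower-right power point.

x = 2429 px, y = 829 px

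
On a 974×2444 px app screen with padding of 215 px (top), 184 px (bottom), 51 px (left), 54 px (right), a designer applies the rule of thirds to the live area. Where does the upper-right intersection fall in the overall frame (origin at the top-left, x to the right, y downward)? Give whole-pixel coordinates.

Content width = 974 − 51 − 54 = 869 px; content height = 2444 − 215 − 184 = 2045 px.
Upper-right is two-thirds across and one-third down within the live area.
x = 51 + 2 × 869/3 = 51 + 579.33 ≈ 630
y = 215 + 1 × 2045/3 = 215 + 681.67 ≈ 897

(630, 897)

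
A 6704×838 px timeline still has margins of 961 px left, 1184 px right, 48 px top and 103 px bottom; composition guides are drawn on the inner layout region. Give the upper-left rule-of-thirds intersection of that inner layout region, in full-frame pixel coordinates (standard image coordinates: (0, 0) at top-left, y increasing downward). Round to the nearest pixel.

Content width = 6704 − 961 − 1184 = 4559 px; content height = 838 − 48 − 103 = 687 px.
Upper-left is one-third across and one-third down within the inner layout region.
x = 961 + 1 × 4559/3 = 961 + 1519.67 ≈ 2481
y = 48 + 1 × 687/3 = 48 + 229.00 ≈ 277

(2481, 277)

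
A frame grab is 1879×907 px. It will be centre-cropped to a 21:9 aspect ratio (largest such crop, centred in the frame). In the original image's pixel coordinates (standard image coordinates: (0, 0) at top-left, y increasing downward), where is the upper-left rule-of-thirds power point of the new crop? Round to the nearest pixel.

x = 626 px, y = 319 px

1879/907 < 21/9, so the 21:9 crop keeps the full width 1879 and trims height to 1879 × 9/21 = 805.29 px.
Top offset = (907 − 805.29)/2 = 50.86 px; left offset = 0.
Upper-left is one-third across and one-third down within the crop:
x = 0.00 + 1 × 1879.00/3 ≈ 626; y = 50.86 + 1 × 805.29/3 ≈ 319.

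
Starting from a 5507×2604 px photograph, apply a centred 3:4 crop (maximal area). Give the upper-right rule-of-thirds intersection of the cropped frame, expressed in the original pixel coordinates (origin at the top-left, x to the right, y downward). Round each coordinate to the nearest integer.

(3079, 868)

5507/2604 > 3/4, so the 3:4 crop keeps the full height 2604 and trims width to 2604 × 3/4 = 1953.00 px.
Left offset = (5507 − 1953.00)/2 = 1777.00 px; top offset = 0.
Upper-right is two-thirds across and one-third down within the crop:
x = 1777.00 + 2 × 1953.00/3 ≈ 3079; y = 0.00 + 1 × 2604.00/3 ≈ 868.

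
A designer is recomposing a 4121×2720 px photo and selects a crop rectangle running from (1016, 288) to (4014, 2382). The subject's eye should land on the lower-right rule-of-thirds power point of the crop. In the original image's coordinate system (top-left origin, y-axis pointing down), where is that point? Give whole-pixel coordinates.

x = 3015 px, y = 1684 px

Crop width = 4014 − 1016 = 2998 px; one third is 999.33 px.
Crop height = 2382 − 288 = 2094 px; one third is 698.00 px.
The lower-right point is two-thirds across and two-thirds down within the crop:
x = 1016 + 2 × 999.33 ≈ 3015; y = 288 + 2 × 698.00 ≈ 1684.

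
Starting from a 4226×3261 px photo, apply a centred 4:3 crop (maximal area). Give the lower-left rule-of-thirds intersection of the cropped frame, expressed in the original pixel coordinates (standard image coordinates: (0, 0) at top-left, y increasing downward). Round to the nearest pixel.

4226/3261 < 4/3, so the 4:3 crop keeps the full width 4226 and trims height to 4226 × 3/4 = 3169.50 px.
Top offset = (3261 − 3169.50)/2 = 45.75 px; left offset = 0.
Lower-left is one-third across and two-thirds down within the crop:
x = 0.00 + 1 × 4226.00/3 ≈ 1409; y = 45.75 + 2 × 3169.50/3 ≈ 2159.

(1409, 2159)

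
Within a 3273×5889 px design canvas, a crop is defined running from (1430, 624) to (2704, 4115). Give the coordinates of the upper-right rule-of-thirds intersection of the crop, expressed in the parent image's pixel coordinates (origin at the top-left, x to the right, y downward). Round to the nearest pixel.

Crop width = 2704 − 1430 = 1274 px; one third is 424.67 px.
Crop height = 4115 − 624 = 3491 px; one third is 1163.67 px.
The upper-right point is two-thirds across and one-third down within the crop:
x = 1430 + 2 × 424.67 ≈ 2279; y = 624 + 1 × 1163.67 ≈ 1788.

(2279, 1788)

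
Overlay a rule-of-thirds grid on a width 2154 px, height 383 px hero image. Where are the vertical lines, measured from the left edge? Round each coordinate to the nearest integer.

x = 718 px and x = 1436 px

2154 / 3 = 718, so the vertical lines sit at one and two thirds of 2154.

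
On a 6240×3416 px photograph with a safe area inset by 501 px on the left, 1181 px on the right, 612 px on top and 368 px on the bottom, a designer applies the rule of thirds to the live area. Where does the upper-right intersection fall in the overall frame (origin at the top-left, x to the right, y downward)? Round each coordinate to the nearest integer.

Content width = 6240 − 501 − 1181 = 4558 px; content height = 3416 − 612 − 368 = 2436 px.
Upper-right is two-thirds across and one-third down within the live area.
x = 501 + 2 × 4558/3 = 501 + 3038.67 ≈ 3540
y = 612 + 1 × 2436/3 = 612 + 812.00 ≈ 1424

(3540, 1424)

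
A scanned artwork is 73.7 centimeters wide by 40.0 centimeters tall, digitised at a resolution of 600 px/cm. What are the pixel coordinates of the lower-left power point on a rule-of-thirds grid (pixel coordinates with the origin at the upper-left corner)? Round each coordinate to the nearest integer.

x = 14740 px, y = 16000 px

In pixels the canvas is 73.7 × 600 = 44220 wide and 40.0 × 600 = 24000 tall.
The lower-left point is one-third across and two-thirds down:
x = 1 × 44220/3 ≈ 14740; y = 2 × 24000/3 ≈ 16000.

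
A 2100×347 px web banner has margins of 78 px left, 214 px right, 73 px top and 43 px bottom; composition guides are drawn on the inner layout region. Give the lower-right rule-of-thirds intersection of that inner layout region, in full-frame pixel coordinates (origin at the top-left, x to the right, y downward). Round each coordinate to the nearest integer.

x = 1283 px, y = 227 px

Content width = 2100 − 78 − 214 = 1808 px; content height = 347 − 73 − 43 = 231 px.
Lower-right is two-thirds across and two-thirds down within the inner layout region.
x = 78 + 2 × 1808/3 = 78 + 1205.33 ≈ 1283
y = 73 + 2 × 231/3 = 73 + 154.00 ≈ 227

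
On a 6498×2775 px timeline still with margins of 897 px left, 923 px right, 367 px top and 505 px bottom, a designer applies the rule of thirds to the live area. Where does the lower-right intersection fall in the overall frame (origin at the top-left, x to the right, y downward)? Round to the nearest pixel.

(4016, 1636)

Content width = 6498 − 897 − 923 = 4678 px; content height = 2775 − 367 − 505 = 1903 px.
Lower-right is two-thirds across and two-thirds down within the live area.
x = 897 + 2 × 4678/3 = 897 + 3118.67 ≈ 4016
y = 367 + 2 × 1903/3 = 367 + 1268.67 ≈ 1636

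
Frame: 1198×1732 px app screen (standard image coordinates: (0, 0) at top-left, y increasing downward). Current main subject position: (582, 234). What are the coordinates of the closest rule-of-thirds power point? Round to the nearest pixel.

Third lines: x ∈ {399, 799}, y ∈ {577, 1155}.
582 is closer to x = 399; 234 is closer to y = 577.
So the nearest intersection is the upper-left power point.

(399, 577)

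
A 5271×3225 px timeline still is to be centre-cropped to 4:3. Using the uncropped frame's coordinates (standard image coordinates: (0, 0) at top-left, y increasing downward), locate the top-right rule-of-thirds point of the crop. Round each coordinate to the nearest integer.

5271/3225 > 4/3, so the 4:3 crop keeps the full height 3225 and trims width to 3225 × 4/3 = 4300.00 px.
Left offset = (5271 − 4300.00)/2 = 485.50 px; top offset = 0.
Top-right is two-thirds across and one-third down within the crop:
x = 485.50 + 2 × 4300.00/3 ≈ 3352; y = 0.00 + 1 × 3225.00/3 ≈ 1075.

x = 3352 px, y = 1075 px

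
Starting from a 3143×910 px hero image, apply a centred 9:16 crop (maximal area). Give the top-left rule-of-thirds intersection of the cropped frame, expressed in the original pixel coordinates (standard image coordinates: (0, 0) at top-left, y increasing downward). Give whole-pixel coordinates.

3143/910 > 9/16, so the 9:16 crop keeps the full height 910 and trims width to 910 × 9/16 = 511.88 px.
Left offset = (3143 − 511.88)/2 = 1315.56 px; top offset = 0.
Top-left is one-third across and one-third down within the crop:
x = 1315.56 + 1 × 511.88/3 ≈ 1486; y = 0.00 + 1 × 910.00/3 ≈ 303.

x = 1486 px, y = 303 px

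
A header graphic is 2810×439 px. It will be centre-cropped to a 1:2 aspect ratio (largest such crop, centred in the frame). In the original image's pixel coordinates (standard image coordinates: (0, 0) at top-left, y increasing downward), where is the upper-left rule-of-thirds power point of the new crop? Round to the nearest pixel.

x = 1368 px, y = 146 px

2810/439 > 1/2, so the 1:2 crop keeps the full height 439 and trims width to 439 × 1/2 = 219.50 px.
Left offset = (2810 − 219.50)/2 = 1295.25 px; top offset = 0.
Upper-left is one-third across and one-third down within the crop:
x = 1295.25 + 1 × 219.50/3 ≈ 1368; y = 0.00 + 1 × 439.00/3 ≈ 146.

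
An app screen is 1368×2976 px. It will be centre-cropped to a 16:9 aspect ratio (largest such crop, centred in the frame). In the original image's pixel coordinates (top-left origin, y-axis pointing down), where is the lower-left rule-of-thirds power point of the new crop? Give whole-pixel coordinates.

x = 456 px, y = 1616 px

1368/2976 < 16/9, so the 16:9 crop keeps the full width 1368 and trims height to 1368 × 9/16 = 769.50 px.
Top offset = (2976 − 769.50)/2 = 1103.25 px; left offset = 0.
Lower-left is one-third across and two-thirds down within the crop:
x = 0.00 + 1 × 1368.00/3 ≈ 456; y = 1103.25 + 2 × 769.50/3 ≈ 1616.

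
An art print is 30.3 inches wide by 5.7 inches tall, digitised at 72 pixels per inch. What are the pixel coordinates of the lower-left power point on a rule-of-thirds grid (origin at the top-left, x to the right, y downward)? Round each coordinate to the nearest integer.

(727, 274)

In pixels the canvas is 30.3 × 72 = 2181.6 wide and 5.7 × 72 = 410.4 tall.
The lower-left point is one-third across and two-thirds down:
x = 1 × 2181.6/3 ≈ 727; y = 2 × 410.4/3 ≈ 274.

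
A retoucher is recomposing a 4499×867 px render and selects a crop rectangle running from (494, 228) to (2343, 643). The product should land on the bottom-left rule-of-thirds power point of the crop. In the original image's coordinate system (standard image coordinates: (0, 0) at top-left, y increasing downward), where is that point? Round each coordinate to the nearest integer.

Crop width = 2343 − 494 = 1849 px; one third is 616.33 px.
Crop height = 643 − 228 = 415 px; one third is 138.33 px.
The bottom-left point is one-third across and two-thirds down within the crop:
x = 494 + 1 × 616.33 ≈ 1110; y = 228 + 2 × 138.33 ≈ 505.

x = 1110 px, y = 505 px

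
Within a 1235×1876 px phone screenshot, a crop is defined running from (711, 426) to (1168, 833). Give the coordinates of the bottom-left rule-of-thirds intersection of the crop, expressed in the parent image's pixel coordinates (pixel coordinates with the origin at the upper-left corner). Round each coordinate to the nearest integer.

x = 863 px, y = 697 px

Crop width = 1168 − 711 = 457 px; one third is 152.33 px.
Crop height = 833 − 426 = 407 px; one third is 135.67 px.
The bottom-left point is one-third across and two-thirds down within the crop:
x = 711 + 1 × 152.33 ≈ 863; y = 426 + 2 × 135.67 ≈ 697.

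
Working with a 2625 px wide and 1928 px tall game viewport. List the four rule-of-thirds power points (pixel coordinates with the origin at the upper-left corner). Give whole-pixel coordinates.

(875, 643), (1750, 643), (875, 1285), (1750, 1285)

One third of 2625 is 875; one third of 1928 is 642.67.
Vertical third lines at x = 875 and x = 1750; horizontal third lines at y = 643 and y = 1285.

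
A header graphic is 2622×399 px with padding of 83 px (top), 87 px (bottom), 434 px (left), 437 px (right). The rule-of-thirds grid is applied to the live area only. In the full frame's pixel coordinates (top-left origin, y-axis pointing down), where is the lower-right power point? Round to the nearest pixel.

Content width = 2622 − 434 − 437 = 1751 px; content height = 399 − 83 − 87 = 229 px.
Lower-right is two-thirds across and two-thirds down within the live area.
x = 434 + 2 × 1751/3 = 434 + 1167.33 ≈ 1601
y = 83 + 2 × 229/3 = 83 + 152.67 ≈ 236

(1601, 236)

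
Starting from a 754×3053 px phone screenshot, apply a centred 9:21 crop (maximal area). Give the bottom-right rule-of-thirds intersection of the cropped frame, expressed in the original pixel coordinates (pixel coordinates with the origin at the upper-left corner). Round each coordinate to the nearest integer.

754/3053 < 9/21, so the 9:21 crop keeps the full width 754 and trims height to 754 × 21/9 = 1759.33 px.
Top offset = (3053 − 1759.33)/2 = 646.83 px; left offset = 0.
Bottom-right is two-thirds across and two-thirds down within the crop:
x = 0.00 + 2 × 754.00/3 ≈ 503; y = 646.83 + 2 × 1759.33/3 ≈ 1820.

(503, 1820)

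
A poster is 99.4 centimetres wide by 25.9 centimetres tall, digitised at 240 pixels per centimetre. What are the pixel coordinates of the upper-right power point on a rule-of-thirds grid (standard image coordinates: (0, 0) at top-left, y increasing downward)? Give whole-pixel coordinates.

x = 15904 px, y = 2072 px

In pixels the canvas is 99.4 × 240 = 23856 wide and 25.9 × 240 = 6216 tall.
The upper-right point is two-thirds across and one-third down:
x = 2 × 23856/3 ≈ 15904; y = 1 × 6216/3 ≈ 2072.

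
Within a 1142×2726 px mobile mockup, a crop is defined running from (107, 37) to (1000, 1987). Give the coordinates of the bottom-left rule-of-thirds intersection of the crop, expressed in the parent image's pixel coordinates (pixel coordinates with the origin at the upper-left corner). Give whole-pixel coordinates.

x = 405 px, y = 1337 px

Crop width = 1000 − 107 = 893 px; one third is 297.67 px.
Crop height = 1987 − 37 = 1950 px; one third is 650.00 px.
The bottom-left point is one-third across and two-thirds down within the crop:
x = 107 + 1 × 297.67 ≈ 405; y = 37 + 2 × 650.00 ≈ 1337.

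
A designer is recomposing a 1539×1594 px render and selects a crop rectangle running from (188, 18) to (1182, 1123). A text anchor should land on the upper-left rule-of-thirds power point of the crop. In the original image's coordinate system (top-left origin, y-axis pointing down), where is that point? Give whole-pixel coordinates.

(519, 386)

Crop width = 1182 − 188 = 994 px; one third is 331.33 px.
Crop height = 1123 − 18 = 1105 px; one third is 368.33 px.
The upper-left point is one-third across and one-third down within the crop:
x = 188 + 1 × 331.33 ≈ 519; y = 18 + 1 × 368.33 ≈ 386.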